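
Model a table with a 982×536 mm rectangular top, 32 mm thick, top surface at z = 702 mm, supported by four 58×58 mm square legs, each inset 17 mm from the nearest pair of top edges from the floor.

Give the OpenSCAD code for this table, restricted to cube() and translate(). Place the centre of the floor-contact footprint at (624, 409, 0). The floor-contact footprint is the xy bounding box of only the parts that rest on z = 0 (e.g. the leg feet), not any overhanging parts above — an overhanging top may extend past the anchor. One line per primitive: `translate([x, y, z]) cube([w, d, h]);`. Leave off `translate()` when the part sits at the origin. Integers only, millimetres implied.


// leg_h = 702 - 32 = 670
translate([133, 141, 670]) cube([982, 536, 32]);
translate([150, 158, 0]) cube([58, 58, 670]);
translate([1040, 158, 0]) cube([58, 58, 670]);
translate([150, 602, 0]) cube([58, 58, 670]);
translate([1040, 602, 0]) cube([58, 58, 670]);


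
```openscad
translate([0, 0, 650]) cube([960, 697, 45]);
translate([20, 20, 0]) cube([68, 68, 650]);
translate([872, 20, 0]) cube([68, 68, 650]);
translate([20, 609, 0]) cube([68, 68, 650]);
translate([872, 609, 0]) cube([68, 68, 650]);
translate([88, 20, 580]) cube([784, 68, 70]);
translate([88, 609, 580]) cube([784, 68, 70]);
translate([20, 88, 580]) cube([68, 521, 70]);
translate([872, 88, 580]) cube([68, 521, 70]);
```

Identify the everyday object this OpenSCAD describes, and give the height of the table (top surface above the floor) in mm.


A table. The table height is 695 mm.

A 960×697×45 slab sits at z = 650 on four 68 mm square posts — a table. The top surface is at 650 + 45 = 695 mm.


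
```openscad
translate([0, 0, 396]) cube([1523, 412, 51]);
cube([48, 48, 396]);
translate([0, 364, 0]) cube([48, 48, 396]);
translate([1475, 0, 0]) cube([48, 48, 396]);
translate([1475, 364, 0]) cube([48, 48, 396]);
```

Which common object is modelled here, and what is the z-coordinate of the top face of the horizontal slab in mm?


A bench. The seat-top height is 447 mm.

A long slab on four corner posts — a bench. The slab sits at z = 396 with thickness 51, so the top is 396 + 51 = 447 mm.


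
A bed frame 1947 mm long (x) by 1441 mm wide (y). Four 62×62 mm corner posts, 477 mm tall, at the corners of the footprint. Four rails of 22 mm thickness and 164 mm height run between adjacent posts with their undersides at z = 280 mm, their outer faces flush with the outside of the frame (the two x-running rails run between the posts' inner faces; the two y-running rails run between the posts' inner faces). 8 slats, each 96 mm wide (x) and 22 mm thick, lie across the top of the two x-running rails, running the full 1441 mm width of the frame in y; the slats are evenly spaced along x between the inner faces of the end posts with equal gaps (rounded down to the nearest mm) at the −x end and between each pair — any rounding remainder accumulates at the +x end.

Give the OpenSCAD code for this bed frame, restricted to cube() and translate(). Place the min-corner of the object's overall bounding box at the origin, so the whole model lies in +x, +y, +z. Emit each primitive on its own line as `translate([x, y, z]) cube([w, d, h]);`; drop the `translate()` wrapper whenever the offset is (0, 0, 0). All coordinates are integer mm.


// slat z = rail_z + rail_h = 280 + 164 = 444
// slat gap = ⌊(1823 − 8·96) / 9⌋ = 117
cube([62, 62, 477]);
translate([0, 1379, 0]) cube([62, 62, 477]);
translate([1885, 0, 0]) cube([62, 62, 477]);
translate([1885, 1379, 0]) cube([62, 62, 477]);
translate([62, 0, 280]) cube([1823, 22, 164]);
translate([62, 1419, 280]) cube([1823, 22, 164]);
translate([0, 62, 280]) cube([22, 1317, 164]);
translate([1925, 62, 280]) cube([22, 1317, 164]);
translate([179, 0, 444]) cube([96, 1441, 22]);
translate([392, 0, 444]) cube([96, 1441, 22]);
translate([605, 0, 444]) cube([96, 1441, 22]);
translate([818, 0, 444]) cube([96, 1441, 22]);
translate([1031, 0, 444]) cube([96, 1441, 22]);
translate([1244, 0, 444]) cube([96, 1441, 22]);
translate([1457, 0, 444]) cube([96, 1441, 22]);
translate([1670, 0, 444]) cube([96, 1441, 22]);


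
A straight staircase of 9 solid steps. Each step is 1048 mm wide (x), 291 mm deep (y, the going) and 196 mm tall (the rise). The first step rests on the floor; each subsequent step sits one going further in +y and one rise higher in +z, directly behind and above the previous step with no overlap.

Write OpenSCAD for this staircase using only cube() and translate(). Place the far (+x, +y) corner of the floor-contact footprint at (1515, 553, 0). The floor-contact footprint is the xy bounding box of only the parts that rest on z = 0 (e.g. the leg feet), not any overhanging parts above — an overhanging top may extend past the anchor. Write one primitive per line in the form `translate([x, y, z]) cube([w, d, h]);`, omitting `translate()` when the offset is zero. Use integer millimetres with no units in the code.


translate([467, 262, 0]) cube([1048, 291, 196]);
translate([467, 553, 196]) cube([1048, 291, 196]);
translate([467, 844, 392]) cube([1048, 291, 196]);
translate([467, 1135, 588]) cube([1048, 291, 196]);
translate([467, 1426, 784]) cube([1048, 291, 196]);
translate([467, 1717, 980]) cube([1048, 291, 196]);
translate([467, 2008, 1176]) cube([1048, 291, 196]);
translate([467, 2299, 1372]) cube([1048, 291, 196]);
translate([467, 2590, 1568]) cube([1048, 291, 196]);


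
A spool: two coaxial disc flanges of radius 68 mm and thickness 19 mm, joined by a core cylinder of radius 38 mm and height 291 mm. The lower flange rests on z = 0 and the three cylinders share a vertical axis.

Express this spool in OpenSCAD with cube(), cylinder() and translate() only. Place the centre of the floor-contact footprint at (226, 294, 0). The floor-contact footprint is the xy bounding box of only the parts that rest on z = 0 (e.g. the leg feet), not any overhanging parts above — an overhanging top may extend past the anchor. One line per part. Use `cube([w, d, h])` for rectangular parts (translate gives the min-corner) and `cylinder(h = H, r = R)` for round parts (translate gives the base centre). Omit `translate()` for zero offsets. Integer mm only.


translate([226, 294, 0]) cylinder(h = 19, r = 68);
translate([226, 294, 19]) cylinder(h = 291, r = 38);
translate([226, 294, 310]) cylinder(h = 19, r = 68);


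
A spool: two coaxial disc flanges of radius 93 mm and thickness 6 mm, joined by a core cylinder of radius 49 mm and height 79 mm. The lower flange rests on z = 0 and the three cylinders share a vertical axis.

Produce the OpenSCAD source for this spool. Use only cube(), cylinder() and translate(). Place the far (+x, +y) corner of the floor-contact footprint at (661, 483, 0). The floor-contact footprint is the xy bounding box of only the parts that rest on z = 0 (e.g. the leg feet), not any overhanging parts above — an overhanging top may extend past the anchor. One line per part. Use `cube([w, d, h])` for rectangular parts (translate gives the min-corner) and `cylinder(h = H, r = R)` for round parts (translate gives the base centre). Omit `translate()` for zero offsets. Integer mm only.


translate([568, 390, 0]) cylinder(h = 6, r = 93);
translate([568, 390, 6]) cylinder(h = 79, r = 49);
translate([568, 390, 85]) cylinder(h = 6, r = 93);


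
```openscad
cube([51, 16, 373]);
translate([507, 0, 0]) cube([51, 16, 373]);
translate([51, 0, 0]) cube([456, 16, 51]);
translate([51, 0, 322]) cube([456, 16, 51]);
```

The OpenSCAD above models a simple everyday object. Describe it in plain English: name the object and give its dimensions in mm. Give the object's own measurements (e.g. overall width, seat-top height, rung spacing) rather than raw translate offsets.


A rectangular picture frame lying in the x–z plane (depth along y). The opening is 456 mm wide (x) by 271 mm tall (z), surrounded by a border 51 mm wide on all four sides. The frame is 16 mm deep and is made of two full-height vertical stiles with two horizontal rails fitted between them.


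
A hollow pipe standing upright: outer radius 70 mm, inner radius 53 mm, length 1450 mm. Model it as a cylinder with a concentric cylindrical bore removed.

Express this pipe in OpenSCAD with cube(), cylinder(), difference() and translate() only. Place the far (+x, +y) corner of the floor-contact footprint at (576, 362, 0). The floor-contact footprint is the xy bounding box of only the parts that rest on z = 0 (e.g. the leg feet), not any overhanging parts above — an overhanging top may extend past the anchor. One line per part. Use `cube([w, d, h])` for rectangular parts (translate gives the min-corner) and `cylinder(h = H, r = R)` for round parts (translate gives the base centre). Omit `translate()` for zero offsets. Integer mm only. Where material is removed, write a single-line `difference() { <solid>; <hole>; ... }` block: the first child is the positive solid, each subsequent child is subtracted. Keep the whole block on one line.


difference() { translate([506, 292, 0]) cylinder(h = 1450, r = 70); translate([506, 292, 0]) cylinder(h = 1450, r = 53); }


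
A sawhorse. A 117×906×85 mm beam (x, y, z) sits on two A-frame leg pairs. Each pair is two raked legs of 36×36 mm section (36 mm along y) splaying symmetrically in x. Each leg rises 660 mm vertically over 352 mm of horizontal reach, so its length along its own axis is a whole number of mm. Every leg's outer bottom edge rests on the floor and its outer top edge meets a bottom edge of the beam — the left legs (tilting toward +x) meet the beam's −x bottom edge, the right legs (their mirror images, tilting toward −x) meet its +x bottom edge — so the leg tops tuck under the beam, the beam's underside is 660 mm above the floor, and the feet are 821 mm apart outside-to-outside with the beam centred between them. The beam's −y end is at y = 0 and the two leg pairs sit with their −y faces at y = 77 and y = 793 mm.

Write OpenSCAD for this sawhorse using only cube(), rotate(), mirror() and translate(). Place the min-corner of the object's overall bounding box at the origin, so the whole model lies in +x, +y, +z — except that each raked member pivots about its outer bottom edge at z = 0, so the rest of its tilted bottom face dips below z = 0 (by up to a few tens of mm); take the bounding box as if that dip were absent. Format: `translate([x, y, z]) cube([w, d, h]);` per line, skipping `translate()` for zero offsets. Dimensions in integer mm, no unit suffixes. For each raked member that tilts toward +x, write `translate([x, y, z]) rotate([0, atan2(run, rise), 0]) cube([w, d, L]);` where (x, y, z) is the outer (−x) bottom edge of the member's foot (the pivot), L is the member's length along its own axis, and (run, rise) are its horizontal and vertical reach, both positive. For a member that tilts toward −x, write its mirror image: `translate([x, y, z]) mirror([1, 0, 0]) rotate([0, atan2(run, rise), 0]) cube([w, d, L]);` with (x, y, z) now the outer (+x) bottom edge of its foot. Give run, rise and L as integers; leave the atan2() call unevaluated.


// leg length = √(352² + 660²) = 748
// right-leg outer foot x = 2·352 + 117 = 821
// beam min-corner = (352, 0, 660)
translate([352, 0, 660]) cube([117, 906, 85]);
translate([0, 77, 0]) rotate([0, atan2(352, 660), 0]) cube([36, 36, 748]);
translate([821, 77, 0]) mirror([1, 0, 0]) rotate([0, atan2(352, 660), 0]) cube([36, 36, 748]);
translate([0, 793, 0]) rotate([0, atan2(352, 660), 0]) cube([36, 36, 748]);
translate([821, 793, 0]) mirror([1, 0, 0]) rotate([0, atan2(352, 660), 0]) cube([36, 36, 748]);


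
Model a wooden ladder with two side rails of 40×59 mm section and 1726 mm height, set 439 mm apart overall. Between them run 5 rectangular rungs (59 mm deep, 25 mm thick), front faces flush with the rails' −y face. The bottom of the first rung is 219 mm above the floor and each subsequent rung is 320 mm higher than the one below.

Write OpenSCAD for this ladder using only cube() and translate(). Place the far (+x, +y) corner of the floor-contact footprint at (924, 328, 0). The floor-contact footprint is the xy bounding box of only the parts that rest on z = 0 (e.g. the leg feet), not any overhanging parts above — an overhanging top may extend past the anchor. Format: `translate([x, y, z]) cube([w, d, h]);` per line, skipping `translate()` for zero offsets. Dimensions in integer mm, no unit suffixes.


// rung span = 439 - 2*40 = 359
// rung[k] z = 219 + k*320
translate([485, 269, 0]) cube([40, 59, 1726]);
translate([884, 269, 0]) cube([40, 59, 1726]);
translate([525, 269, 219]) cube([359, 59, 25]);
translate([525, 269, 539]) cube([359, 59, 25]);
translate([525, 269, 859]) cube([359, 59, 25]);
translate([525, 269, 1179]) cube([359, 59, 25]);
translate([525, 269, 1499]) cube([359, 59, 25]);


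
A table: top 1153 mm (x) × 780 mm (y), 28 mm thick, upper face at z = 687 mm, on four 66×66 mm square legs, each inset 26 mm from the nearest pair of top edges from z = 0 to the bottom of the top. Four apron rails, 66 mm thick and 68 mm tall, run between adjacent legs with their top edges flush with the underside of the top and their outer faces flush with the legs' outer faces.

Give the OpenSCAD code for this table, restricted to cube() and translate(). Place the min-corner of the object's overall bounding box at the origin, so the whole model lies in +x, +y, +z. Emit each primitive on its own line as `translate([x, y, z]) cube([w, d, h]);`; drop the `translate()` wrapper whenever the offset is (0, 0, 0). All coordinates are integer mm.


translate([0, 0, 659]) cube([1153, 780, 28]);
translate([26, 26, 0]) cube([66, 66, 659]);
translate([1061, 26, 0]) cube([66, 66, 659]);
translate([26, 688, 0]) cube([66, 66, 659]);
translate([1061, 688, 0]) cube([66, 66, 659]);
translate([92, 26, 591]) cube([969, 66, 68]);
translate([92, 688, 591]) cube([969, 66, 68]);
translate([26, 92, 591]) cube([66, 596, 68]);
translate([1061, 92, 591]) cube([66, 596, 68]);


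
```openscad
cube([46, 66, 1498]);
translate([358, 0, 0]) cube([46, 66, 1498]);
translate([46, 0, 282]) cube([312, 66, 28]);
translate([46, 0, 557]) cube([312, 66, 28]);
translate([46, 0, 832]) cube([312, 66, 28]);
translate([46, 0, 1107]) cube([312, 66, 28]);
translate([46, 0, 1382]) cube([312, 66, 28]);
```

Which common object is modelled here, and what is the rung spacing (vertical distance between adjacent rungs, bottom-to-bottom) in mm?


A ladder. The rung spacing is 275 mm.

Two tall 46×66 posts with 5 short bars between them — a ladder. Adjacent rungs sit at z = 282 and z = 557, so the spacing is 557 − 282 = 275 mm.


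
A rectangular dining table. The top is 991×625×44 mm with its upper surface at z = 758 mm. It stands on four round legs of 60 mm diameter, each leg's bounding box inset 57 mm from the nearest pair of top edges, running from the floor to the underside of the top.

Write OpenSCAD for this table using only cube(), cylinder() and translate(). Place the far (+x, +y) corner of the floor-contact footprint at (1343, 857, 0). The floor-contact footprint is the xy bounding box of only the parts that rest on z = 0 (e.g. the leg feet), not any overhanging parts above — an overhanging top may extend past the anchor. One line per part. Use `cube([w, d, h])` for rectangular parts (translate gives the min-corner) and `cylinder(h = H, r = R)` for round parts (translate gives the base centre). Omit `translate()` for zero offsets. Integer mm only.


translate([409, 289, 714]) cube([991, 625, 44]);
translate([496, 376, 0]) cylinder(h = 714, r = 30);
translate([1313, 376, 0]) cylinder(h = 714, r = 30);
translate([496, 827, 0]) cylinder(h = 714, r = 30);
translate([1313, 827, 0]) cylinder(h = 714, r = 30);


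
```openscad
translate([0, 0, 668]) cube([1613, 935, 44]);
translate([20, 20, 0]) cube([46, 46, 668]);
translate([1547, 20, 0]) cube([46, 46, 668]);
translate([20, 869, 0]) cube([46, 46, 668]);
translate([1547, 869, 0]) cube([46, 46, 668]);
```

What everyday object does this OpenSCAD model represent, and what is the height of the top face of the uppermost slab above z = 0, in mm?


A table. The table height is 712 mm.

A 1613×935×44 slab sits at z = 668 on four 46 mm square posts — a table. The top surface is at 668 + 44 = 712 mm.


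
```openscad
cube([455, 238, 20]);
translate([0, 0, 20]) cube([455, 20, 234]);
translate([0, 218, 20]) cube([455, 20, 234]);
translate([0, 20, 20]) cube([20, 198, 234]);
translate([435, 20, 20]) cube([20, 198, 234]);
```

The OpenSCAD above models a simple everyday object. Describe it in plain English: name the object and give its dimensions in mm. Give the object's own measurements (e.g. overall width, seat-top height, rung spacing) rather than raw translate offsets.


An open-topped rectangular box: outside dimensions 455×238×254 mm, with a uniform wall and base thickness of 20 mm. The base is a full 455×238 slab on the floor; four walls sit on top of the base. The front and back walls (the −y and +y sides) span the full width; the two side walls fit between them.


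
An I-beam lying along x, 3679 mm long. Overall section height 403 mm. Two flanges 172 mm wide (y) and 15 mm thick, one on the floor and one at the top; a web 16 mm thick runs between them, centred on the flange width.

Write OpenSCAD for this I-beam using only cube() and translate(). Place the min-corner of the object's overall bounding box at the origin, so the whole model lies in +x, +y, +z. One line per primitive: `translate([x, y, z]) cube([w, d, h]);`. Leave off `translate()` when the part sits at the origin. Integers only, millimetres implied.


cube([3679, 172, 15]);
translate([0, 78, 15]) cube([3679, 16, 373]);
translate([0, 0, 388]) cube([3679, 172, 15]);


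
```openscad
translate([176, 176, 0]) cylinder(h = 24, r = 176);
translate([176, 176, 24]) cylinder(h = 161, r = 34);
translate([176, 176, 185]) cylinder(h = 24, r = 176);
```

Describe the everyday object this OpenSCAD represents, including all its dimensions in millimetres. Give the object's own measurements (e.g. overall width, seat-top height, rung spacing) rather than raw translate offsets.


A spool: two coaxial disc flanges of radius 176 mm and thickness 24 mm, joined by a core cylinder of radius 34 mm and height 161 mm. The lower flange rests on z = 0 and the three cylinders share a vertical axis.


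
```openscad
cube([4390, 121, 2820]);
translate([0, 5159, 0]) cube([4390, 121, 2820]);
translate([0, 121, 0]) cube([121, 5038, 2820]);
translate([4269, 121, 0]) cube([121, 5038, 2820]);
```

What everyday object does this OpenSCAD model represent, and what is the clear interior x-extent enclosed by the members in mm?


A house (or room) frame. The interior width is 4148 mm.

Four 2820 mm walls enclosing a rectangle with no floor or roof — a room or house frame. Outside width is 4390 mm and wall thickness is 121 mm, so the interior width is 4390 − 2 × 121 = 4148 mm.


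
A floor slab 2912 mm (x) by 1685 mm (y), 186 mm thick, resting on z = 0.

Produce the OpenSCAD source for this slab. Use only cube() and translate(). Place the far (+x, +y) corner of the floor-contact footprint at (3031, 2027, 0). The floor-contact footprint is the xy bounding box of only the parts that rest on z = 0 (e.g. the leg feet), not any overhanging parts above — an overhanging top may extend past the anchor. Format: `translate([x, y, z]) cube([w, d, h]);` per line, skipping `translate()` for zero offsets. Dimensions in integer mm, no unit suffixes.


translate([119, 342, 0]) cube([2912, 1685, 186]);


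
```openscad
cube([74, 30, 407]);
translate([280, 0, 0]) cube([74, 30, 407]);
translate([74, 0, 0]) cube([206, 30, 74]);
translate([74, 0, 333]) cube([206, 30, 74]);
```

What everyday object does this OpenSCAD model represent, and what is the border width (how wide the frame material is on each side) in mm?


A picture frame. The border width is 74 mm.

Four thin pieces enclosing a rectangular opening — a picture frame. The two full-height stiles are 407 mm tall; the top rail sits at z = 333 and is 74 mm tall, so the border above the opening is 407 − 333 = 74 mm, matching the stile x-width.


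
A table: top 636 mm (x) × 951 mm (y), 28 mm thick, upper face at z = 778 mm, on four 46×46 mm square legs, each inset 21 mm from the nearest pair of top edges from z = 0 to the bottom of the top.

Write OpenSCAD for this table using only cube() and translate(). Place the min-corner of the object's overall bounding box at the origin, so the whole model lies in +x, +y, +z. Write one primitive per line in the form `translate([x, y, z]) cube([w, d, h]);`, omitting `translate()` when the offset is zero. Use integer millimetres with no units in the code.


translate([0, 0, 750]) cube([636, 951, 28]);
translate([21, 21, 0]) cube([46, 46, 750]);
translate([569, 21, 0]) cube([46, 46, 750]);
translate([21, 884, 0]) cube([46, 46, 750]);
translate([569, 884, 0]) cube([46, 46, 750]);


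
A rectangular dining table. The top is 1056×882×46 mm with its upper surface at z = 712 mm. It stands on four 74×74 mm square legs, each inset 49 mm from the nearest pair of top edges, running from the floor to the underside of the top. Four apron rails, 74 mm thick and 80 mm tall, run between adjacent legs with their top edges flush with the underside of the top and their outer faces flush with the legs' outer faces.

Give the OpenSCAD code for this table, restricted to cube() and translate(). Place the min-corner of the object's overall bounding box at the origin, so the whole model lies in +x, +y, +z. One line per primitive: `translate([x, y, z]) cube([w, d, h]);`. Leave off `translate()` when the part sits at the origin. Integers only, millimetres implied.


translate([0, 0, 666]) cube([1056, 882, 46]);
translate([49, 49, 0]) cube([74, 74, 666]);
translate([933, 49, 0]) cube([74, 74, 666]);
translate([49, 759, 0]) cube([74, 74, 666]);
translate([933, 759, 0]) cube([74, 74, 666]);
translate([123, 49, 586]) cube([810, 74, 80]);
translate([123, 759, 586]) cube([810, 74, 80]);
translate([49, 123, 586]) cube([74, 636, 80]);
translate([933, 123, 586]) cube([74, 636, 80]);


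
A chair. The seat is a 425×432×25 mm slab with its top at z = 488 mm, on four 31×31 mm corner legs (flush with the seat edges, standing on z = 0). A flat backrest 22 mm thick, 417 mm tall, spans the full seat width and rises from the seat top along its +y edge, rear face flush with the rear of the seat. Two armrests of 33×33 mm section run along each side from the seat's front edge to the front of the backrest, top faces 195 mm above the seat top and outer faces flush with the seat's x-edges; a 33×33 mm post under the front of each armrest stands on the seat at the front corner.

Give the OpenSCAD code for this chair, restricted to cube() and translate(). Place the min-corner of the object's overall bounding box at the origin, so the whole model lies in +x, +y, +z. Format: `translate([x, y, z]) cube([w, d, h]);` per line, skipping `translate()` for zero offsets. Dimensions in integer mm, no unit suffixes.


translate([0, 0, 463]) cube([425, 432, 25]);
cube([31, 31, 463]);
translate([394, 0, 0]) cube([31, 31, 463]);
translate([0, 401, 0]) cube([31, 31, 463]);
translate([394, 401, 0]) cube([31, 31, 463]);
translate([0, 410, 488]) cube([425, 22, 417]);
translate([0, 0, 650]) cube([33, 410, 33]);
translate([392, 0, 650]) cube([33, 410, 33]);
translate([0, 0, 488]) cube([33, 33, 162]);
translate([392, 0, 488]) cube([33, 33, 162]);


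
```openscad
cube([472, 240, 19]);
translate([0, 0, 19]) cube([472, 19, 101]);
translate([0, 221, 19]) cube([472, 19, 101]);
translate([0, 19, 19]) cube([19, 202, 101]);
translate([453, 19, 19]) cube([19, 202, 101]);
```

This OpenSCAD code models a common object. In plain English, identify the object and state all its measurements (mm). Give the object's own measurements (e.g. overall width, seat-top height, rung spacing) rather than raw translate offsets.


An open-topped rectangular box: outside dimensions 472×240×120 mm, with a uniform wall and base thickness of 19 mm. The base is a full 472×240 slab on the floor; four walls sit on top of the base. The front and back walls (the −y and +y sides) span the full width; the two side walls fit between them.


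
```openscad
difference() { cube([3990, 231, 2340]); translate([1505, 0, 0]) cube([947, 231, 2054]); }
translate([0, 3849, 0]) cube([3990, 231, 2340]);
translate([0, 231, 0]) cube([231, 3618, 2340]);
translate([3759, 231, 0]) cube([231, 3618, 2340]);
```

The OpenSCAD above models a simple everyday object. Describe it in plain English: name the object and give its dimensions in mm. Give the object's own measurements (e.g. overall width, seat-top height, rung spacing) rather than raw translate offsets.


A single room: four walls, each 2340 mm tall and 231 mm thick, enclosing an outside footprint 3990×4080 mm (x × y), no floor or roof. The front and back walls (−y and +y sides) run the full x-width; the side walls fit between their inner faces. A door opening 947 mm wide and 2054 mm tall is cut through the front wall from the floor up, its −x edge 1505 mm from the wall's −x end.


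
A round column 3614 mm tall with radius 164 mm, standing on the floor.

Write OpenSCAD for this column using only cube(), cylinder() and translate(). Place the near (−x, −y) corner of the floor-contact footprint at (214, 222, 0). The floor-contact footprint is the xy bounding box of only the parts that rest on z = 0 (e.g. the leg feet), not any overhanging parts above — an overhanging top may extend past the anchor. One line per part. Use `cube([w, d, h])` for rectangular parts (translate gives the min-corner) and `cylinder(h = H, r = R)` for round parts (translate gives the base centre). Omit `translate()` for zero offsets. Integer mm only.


translate([378, 386, 0]) cylinder(h = 3614, r = 164);


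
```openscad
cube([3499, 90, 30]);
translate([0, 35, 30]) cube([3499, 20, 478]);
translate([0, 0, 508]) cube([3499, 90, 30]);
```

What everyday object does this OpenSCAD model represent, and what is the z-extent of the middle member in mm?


An I-beam. The web height is 478 mm.

Two wide flanges with a thin centred web — an I-beam. Overall 538 mm minus two 30 mm flanges gives a web of 538 − 2·30 = 478 mm.


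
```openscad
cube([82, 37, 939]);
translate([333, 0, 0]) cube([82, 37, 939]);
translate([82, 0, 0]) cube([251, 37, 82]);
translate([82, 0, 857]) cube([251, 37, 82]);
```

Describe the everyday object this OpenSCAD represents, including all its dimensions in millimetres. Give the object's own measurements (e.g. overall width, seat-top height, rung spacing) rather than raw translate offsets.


A rectangular picture frame lying in the x–z plane (depth along y). The opening is 251 mm wide (x) by 775 mm tall (z), surrounded by a border 82 mm wide on all four sides. The frame is 37 mm deep and is made of two full-height vertical stiles with two horizontal rails fitted between them.


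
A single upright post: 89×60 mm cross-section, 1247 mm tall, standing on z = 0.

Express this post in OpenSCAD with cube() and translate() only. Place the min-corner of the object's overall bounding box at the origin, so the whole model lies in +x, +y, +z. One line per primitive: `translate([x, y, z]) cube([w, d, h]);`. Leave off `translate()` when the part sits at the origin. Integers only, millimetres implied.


cube([89, 60, 1247]);


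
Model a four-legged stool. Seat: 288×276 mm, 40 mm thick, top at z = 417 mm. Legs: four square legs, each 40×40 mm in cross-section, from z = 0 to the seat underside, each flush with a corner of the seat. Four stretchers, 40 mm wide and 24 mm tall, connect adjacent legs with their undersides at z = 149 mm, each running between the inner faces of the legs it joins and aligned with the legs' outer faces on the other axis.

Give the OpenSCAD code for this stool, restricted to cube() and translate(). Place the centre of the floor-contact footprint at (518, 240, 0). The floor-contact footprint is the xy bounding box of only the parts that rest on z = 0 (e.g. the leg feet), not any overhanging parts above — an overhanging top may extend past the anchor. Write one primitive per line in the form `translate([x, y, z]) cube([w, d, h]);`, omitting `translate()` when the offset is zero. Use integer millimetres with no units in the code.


translate([374, 102, 377]) cube([288, 276, 40]);
translate([374, 102, 0]) cube([40, 40, 377]);
translate([622, 102, 0]) cube([40, 40, 377]);
translate([374, 338, 0]) cube([40, 40, 377]);
translate([622, 338, 0]) cube([40, 40, 377]);
translate([414, 102, 149]) cube([208, 40, 24]);
translate([414, 338, 149]) cube([208, 40, 24]);
translate([374, 142, 149]) cube([40, 196, 24]);
translate([622, 142, 149]) cube([40, 196, 24]);


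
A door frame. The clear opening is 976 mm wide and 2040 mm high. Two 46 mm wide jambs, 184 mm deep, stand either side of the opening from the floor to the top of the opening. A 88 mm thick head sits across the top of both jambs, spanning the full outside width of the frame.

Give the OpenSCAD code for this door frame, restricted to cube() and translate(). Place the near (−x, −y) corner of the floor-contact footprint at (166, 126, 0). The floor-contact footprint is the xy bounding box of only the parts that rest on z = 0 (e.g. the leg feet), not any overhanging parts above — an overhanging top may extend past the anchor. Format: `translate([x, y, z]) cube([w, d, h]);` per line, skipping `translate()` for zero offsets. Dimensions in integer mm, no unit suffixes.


translate([166, 126, 0]) cube([46, 184, 2040]);
translate([1188, 126, 0]) cube([46, 184, 2040]);
translate([166, 126, 2040]) cube([1068, 184, 88]);


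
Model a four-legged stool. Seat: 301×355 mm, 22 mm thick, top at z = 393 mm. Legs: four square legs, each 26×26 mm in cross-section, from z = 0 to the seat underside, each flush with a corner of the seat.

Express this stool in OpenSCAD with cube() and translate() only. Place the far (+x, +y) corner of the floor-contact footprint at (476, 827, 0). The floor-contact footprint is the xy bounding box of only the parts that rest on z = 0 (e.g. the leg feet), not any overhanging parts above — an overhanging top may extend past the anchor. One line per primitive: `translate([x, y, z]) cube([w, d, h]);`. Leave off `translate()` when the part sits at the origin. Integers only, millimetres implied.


// leg_h = 393 - 22 = 371
translate([175, 472, 371]) cube([301, 355, 22]);
translate([175, 472, 0]) cube([26, 26, 371]);
translate([450, 472, 0]) cube([26, 26, 371]);
translate([175, 801, 0]) cube([26, 26, 371]);
translate([450, 801, 0]) cube([26, 26, 371]);


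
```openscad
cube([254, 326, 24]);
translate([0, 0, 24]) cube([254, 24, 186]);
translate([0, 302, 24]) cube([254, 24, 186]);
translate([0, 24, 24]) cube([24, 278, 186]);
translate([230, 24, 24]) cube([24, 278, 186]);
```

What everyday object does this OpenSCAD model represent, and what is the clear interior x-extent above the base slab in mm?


An open box. The internal width is 206 mm.

A 254×326 base slab with four walls standing on it — an open box. The base is 254 mm wide and the walls are 24 mm thick, so the internal width is 254 − 2 × 24 = 206 mm.


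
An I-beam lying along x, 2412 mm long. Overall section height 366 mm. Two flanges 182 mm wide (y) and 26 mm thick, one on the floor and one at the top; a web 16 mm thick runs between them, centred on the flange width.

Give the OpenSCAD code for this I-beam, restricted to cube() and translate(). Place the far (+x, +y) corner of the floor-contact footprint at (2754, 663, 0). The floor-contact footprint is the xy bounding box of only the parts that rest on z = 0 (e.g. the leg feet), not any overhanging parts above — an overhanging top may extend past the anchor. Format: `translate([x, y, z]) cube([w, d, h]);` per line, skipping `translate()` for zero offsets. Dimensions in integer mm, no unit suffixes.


translate([342, 481, 0]) cube([2412, 182, 26]);
translate([342, 564, 26]) cube([2412, 16, 314]);
translate([342, 481, 340]) cube([2412, 182, 26]);


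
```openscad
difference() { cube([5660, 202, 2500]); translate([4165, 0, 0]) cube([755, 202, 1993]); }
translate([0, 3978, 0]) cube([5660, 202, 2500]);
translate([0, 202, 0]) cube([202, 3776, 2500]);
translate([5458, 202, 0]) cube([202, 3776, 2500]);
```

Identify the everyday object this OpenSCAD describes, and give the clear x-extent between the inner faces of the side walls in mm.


A single room. The interior width is 5256 mm.

Four walls enclosing a rectangle with a door in the front wall — a room. Outside width 5660 minus two 202 mm walls gives 5256 mm.


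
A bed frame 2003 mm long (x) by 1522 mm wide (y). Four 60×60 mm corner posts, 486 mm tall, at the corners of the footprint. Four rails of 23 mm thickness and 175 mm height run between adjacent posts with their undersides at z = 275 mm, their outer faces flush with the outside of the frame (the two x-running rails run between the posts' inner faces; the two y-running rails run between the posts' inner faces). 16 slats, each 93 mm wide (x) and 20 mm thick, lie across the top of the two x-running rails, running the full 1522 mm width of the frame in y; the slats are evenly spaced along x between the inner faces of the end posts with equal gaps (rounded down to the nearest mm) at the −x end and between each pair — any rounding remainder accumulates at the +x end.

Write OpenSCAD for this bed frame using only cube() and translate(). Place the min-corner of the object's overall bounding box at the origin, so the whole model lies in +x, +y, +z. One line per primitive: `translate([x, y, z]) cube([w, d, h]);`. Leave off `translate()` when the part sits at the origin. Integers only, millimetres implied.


// slat z = rail_z + rail_h = 275 + 175 = 450
// slat gap = ⌊(1883 − 16·93) / 17⌋ = 23
cube([60, 60, 486]);
translate([0, 1462, 0]) cube([60, 60, 486]);
translate([1943, 0, 0]) cube([60, 60, 486]);
translate([1943, 1462, 0]) cube([60, 60, 486]);
translate([60, 0, 275]) cube([1883, 23, 175]);
translate([60, 1499, 275]) cube([1883, 23, 175]);
translate([0, 60, 275]) cube([23, 1402, 175]);
translate([1980, 60, 275]) cube([23, 1402, 175]);
translate([83, 0, 450]) cube([93, 1522, 20]);
translate([199, 0, 450]) cube([93, 1522, 20]);
translate([315, 0, 450]) cube([93, 1522, 20]);
translate([431, 0, 450]) cube([93, 1522, 20]);
translate([547, 0, 450]) cube([93, 1522, 20]);
translate([663, 0, 450]) cube([93, 1522, 20]);
translate([779, 0, 450]) cube([93, 1522, 20]);
translate([895, 0, 450]) cube([93, 1522, 20]);
translate([1011, 0, 450]) cube([93, 1522, 20]);
translate([1127, 0, 450]) cube([93, 1522, 20]);
translate([1243, 0, 450]) cube([93, 1522, 20]);
translate([1359, 0, 450]) cube([93, 1522, 20]);
translate([1475, 0, 450]) cube([93, 1522, 20]);
translate([1591, 0, 450]) cube([93, 1522, 20]);
translate([1707, 0, 450]) cube([93, 1522, 20]);
translate([1823, 0, 450]) cube([93, 1522, 20]);


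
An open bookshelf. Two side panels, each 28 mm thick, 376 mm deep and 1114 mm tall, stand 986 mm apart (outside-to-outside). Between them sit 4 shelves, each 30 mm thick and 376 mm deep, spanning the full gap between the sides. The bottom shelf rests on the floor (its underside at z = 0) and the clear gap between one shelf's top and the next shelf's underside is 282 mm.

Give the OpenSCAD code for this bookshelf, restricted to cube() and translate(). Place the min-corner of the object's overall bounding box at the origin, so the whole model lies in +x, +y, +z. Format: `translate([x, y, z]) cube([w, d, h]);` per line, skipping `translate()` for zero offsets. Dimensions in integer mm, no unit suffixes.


cube([28, 376, 1114]);
translate([958, 0, 0]) cube([28, 376, 1114]);
translate([28, 0, 0]) cube([930, 376, 30]);
translate([28, 0, 312]) cube([930, 376, 30]);
translate([28, 0, 624]) cube([930, 376, 30]);
translate([28, 0, 936]) cube([930, 376, 30]);


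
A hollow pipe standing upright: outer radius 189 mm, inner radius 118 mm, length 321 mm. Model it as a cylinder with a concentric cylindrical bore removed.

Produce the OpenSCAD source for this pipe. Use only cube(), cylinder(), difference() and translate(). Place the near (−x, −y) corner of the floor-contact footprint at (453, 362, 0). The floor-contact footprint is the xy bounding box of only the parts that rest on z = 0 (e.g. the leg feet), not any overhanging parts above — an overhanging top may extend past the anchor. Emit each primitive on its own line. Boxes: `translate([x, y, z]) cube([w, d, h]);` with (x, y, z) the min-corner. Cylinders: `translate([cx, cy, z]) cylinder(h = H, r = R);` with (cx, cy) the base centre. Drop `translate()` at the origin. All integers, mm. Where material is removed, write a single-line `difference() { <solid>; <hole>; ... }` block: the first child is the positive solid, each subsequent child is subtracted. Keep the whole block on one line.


difference() { translate([642, 551, 0]) cylinder(h = 321, r = 189); translate([642, 551, 0]) cylinder(h = 321, r = 118); }


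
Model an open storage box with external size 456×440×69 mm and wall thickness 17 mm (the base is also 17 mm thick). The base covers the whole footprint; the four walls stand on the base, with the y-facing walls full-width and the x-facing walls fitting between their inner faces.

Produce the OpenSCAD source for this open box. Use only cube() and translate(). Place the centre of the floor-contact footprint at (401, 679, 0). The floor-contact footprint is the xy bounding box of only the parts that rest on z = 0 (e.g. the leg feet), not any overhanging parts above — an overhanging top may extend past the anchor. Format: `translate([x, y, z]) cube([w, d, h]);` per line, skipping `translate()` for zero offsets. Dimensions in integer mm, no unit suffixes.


translate([173, 459, 0]) cube([456, 440, 17]);
translate([173, 459, 17]) cube([456, 17, 52]);
translate([173, 882, 17]) cube([456, 17, 52]);
translate([173, 476, 17]) cube([17, 406, 52]);
translate([612, 476, 17]) cube([17, 406, 52]);


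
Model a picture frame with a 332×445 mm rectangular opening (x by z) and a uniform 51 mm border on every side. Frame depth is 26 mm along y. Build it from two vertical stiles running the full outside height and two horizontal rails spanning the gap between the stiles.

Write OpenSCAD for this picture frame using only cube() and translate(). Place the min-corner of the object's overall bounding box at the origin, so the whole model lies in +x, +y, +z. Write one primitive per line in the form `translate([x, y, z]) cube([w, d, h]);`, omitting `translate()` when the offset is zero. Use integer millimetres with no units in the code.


cube([51, 26, 547]);
translate([383, 0, 0]) cube([51, 26, 547]);
translate([51, 0, 0]) cube([332, 26, 51]);
translate([51, 0, 496]) cube([332, 26, 51]);


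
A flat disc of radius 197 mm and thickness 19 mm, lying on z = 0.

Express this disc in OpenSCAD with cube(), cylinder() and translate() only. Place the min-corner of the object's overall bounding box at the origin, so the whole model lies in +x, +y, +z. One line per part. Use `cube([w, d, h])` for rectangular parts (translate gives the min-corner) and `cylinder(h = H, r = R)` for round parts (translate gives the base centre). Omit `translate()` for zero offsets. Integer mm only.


translate([197, 197, 0]) cylinder(h = 19, r = 197);


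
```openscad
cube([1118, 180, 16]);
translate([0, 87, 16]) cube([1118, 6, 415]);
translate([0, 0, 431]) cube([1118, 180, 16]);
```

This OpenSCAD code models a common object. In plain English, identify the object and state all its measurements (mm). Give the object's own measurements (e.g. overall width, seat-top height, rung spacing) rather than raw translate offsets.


An I-beam lying along x, 1118 mm long. Overall section height 447 mm. Two flanges 180 mm wide (y) and 16 mm thick, one on the floor and one at the top; a web 6 mm thick runs between them, centred on the flange width.


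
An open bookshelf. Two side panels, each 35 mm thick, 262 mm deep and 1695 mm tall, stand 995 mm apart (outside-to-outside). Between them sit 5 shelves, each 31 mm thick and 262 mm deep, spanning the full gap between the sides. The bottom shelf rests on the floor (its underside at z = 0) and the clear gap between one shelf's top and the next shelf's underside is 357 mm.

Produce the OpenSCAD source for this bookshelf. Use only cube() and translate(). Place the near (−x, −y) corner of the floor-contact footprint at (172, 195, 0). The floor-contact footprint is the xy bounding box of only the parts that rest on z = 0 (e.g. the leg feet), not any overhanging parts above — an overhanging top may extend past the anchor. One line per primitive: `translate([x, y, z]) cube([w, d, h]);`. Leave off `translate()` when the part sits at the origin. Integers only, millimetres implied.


translate([172, 195, 0]) cube([35, 262, 1695]);
translate([1132, 195, 0]) cube([35, 262, 1695]);
translate([207, 195, 0]) cube([925, 262, 31]);
translate([207, 195, 388]) cube([925, 262, 31]);
translate([207, 195, 776]) cube([925, 262, 31]);
translate([207, 195, 1164]) cube([925, 262, 31]);
translate([207, 195, 1552]) cube([925, 262, 31]);
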